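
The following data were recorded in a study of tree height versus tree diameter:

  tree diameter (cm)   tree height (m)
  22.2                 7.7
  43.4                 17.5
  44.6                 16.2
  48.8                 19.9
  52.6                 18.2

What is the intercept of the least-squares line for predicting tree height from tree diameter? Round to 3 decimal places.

-0.530

n = 5, Σx = 211.6, Σy = 79.5, Σxy = 3581.4, Σx² = 9513.76
Sxx = Σx² − (Σx)²/n = 9513.76 − 8954.912 = 558.848
Sxy = Σxy − (Σx)(Σy)/n = 3581.4 − 3364.44 = 216.96
b = Sxy/Sxx = 216.96/558.848 = 0.388227
a = ȳ − b·x̄ = 15.9 − 0.388227·42.32 = -0.529776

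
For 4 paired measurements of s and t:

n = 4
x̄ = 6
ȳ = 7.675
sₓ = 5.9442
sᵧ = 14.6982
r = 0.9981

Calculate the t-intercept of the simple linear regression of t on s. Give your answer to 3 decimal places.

b = r · sᵧ/sₓ = 0.9981 · 14.6982/5.9442 = 2.467998
a = ȳ − b·x̄ = 7.675 − 2.467998·6 = -7.132988

-7.133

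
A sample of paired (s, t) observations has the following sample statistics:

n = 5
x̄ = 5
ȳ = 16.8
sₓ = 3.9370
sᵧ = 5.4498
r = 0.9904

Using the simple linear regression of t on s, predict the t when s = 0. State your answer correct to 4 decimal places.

b = r · sᵧ/sₓ = 0.9904 · 5.4498/3.937 = 1.370963
a = ȳ − b·x̄ = 16.8 − 1.370963·5 = 9.945184
ŷ(0) = a + b·0 = 9.945184 + 1.370963·0 = 9.945184

9.9452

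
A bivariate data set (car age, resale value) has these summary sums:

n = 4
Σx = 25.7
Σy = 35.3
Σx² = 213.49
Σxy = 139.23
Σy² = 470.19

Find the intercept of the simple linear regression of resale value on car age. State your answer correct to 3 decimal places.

20.458

Sxx = Σx² − (Σx)²/n = 213.49 − 165.1225 = 48.3675
Sxy = Σxy − (Σx)(Σy)/n = 139.23 − 226.8025 = -87.5725
b = Sxy/Sxx = -87.5725/48.3675 = -1.810565
a = ȳ − b·x̄ = 8.825 − (-1.810565)·6.425 = 20.457880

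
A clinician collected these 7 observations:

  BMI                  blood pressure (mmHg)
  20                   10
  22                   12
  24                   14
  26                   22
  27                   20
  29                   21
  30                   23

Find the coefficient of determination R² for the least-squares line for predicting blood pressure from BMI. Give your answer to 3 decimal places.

n = 7, Σx = 178, Σy = 122, Σxy = 3211, Σx² = 4606, Σy² = 2294
Sxx = Σx² − (Σx)²/n = 4606 − 4526.285714 = 79.714286
Sxy = Σxy − (Σx)(Σy)/n = 3211 − 3102.285714 = 108.714286
Syy = Σy² − (Σy)²/n = 2294 − 2126.285714 = 167.714286
R² = Sxy²/(Sxx·Syy) = (108.714286)²/(79.714286·167.714286) = 0.884030

0.884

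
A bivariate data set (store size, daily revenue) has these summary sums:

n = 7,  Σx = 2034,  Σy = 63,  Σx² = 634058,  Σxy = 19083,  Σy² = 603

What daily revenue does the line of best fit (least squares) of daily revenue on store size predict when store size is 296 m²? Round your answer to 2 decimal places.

9.10

Sxx = Σx² − (Σx)²/n = 634058 − 591022.285714 = 43035.714286
Sxy = Σxy − (Σx)(Σy)/n = 19083 − 18306 = 777
b = Sxy/Sxx = 777/43035.714286 = 0.018055
a = ȳ − b·x̄ = 9 − 0.018055·290.571429 = 3.753799
ŷ(296) = a + b·296 = 3.753799 + 0.018055·296 = 9.098012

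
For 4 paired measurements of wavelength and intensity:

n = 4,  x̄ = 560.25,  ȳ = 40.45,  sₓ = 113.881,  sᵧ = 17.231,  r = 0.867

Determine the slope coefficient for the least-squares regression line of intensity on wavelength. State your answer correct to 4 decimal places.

0.1312

b = r · sᵧ/sₓ = 0.867 · 17.231/113.881 = 0.131183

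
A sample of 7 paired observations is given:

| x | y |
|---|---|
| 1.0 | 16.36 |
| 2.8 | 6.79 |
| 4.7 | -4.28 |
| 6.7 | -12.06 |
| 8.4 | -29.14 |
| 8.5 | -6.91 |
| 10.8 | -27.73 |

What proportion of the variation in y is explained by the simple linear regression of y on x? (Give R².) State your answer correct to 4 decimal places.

0.8394

n = 7, Σx = 42.9, Σy = -56.97, Σxy = -668.541, Σx² = 335.27, Σy² = 2143.3563
Sxx = Σx² − (Σx)²/n = 335.27 − 262.915714 = 72.354286
Sxy = Σxy − (Σx)(Σy)/n = -668.541 − (-349.144714) = -319.396286
Syy = Σy² − (Σy)²/n = 2143.3563 − 463.654414 = 1679.701886
R² = Sxy²/(Sxx·Syy) = (-319.396286)²/(72.354286·1679.701886) = 0.839389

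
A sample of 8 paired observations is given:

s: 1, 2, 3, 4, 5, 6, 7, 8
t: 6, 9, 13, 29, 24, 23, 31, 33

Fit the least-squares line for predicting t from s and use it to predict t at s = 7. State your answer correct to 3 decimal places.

n = 8, Σx = 36, Σy = 168, Σxy = 918, Σx² = 204
Sxx = Σx² − (Σx)²/n = 204 − 162 = 42
Sxy = Σxy − (Σx)(Σy)/n = 918 − 756 = 162
b = Sxy/Sxx = 162/42 = 3.857143
a = ȳ − b·x̄ = 21 − 3.857143·4.5 = 3.642857
ŷ(7) = a + b·7 = 3.642857 + 3.857143·7 = 30.642857

30.643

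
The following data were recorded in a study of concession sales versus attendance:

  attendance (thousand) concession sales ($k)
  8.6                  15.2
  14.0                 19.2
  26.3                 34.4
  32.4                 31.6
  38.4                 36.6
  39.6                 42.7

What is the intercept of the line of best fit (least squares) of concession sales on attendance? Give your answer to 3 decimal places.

n = 6, Σx = 159.3, Σy = 179.7, Σxy = 5424.44, Σx² = 5054.13
Sxx = Σx² − (Σx)²/n = 5054.13 − 4229.415 = 824.715
Sxy = Σxy − (Σx)(Σy)/n = 5424.44 − 4771.035 = 653.405
b = Sxy/Sxx = 653.405/824.715 = 0.792280
a = ȳ − b·x̄ = 29.95 − 0.792280·26.55 = 8.914972

8.915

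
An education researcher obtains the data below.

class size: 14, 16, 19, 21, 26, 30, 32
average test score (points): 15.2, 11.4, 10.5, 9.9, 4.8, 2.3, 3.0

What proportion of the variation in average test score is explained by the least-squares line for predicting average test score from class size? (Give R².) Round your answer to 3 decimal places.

n = 7, Σx = 158, Σy = 57.1, Σxy = 1092.4, Σx² = 3854, Σy² = 606.59
Sxx = Σx² − (Σx)²/n = 3854 − 3566.285714 = 287.714286
Sxy = Σxy − (Σx)(Σy)/n = 1092.4 − 1288.828571 = -196.428571
Syy = Σy² − (Σy)²/n = 606.59 − 465.772857 = 140.817143
R² = Sxy²/(Sxx·Syy) = (-196.428571)²/(287.714286·140.817143) = 0.952341

0.952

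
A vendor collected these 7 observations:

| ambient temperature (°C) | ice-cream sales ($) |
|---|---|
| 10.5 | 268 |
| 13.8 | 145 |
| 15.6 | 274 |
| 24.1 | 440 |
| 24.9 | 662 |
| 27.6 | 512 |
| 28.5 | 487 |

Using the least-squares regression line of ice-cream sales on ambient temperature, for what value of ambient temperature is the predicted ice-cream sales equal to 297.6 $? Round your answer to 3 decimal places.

15.782

n = 7, Σx = 145, Σy = 2788, Σxy = 64187.9, Σx² = 3318.88
Sxx = Σx² − (Σx)²/n = 3318.88 − 3003.571429 = 315.308571
Sxy = Σxy − (Σx)(Σy)/n = 64187.9 − 57751.428571 = 6436.471429
b = Sxy/Sxx = 6436.471429/315.308571 = 20.413246
a = ȳ − b·x̄ = 398.285714 − 20.413246·20.714286 = -24.560095
Set a + b·x = 297.6: x = (297.6 − (-24.560095)) / 20.413246 = 15.781914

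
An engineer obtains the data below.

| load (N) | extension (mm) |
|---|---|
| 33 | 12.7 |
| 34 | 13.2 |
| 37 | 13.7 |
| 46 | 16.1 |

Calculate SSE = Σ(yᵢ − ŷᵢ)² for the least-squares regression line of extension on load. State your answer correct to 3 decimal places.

n = 4, Σx = 150, Σy = 55.7, Σxy = 2115.4, Σx² = 5730, Σy² = 782.43
Sxx = Σx² − (Σx)²/n = 5730 − 5625 = 105
Sxy = Σxy − (Σx)(Σy)/n = 2115.4 − 2088.75 = 26.65
Syy = Σy² − (Σy)²/n = 782.43 − 775.6225 = 6.8075
b = Sxy/Sxx = 26.65/105 = 0.253810
SSE = Syy − b·Sxy = 6.8075 − 0.253810·26.65 = 0.043476

0.043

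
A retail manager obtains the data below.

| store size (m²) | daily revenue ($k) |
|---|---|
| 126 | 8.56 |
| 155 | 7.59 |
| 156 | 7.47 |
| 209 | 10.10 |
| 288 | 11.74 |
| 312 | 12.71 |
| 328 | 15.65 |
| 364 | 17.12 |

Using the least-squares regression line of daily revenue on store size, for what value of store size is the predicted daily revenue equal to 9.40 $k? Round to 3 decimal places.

n = 8, Σx = 1938, Σy = 90.94, Σxy = 24242.75, Σx² = 528286
Sxx = Σx² − (Σx)²/n = 528286 − 469480.5 = 58805.5
Sxy = Σxy − (Σx)(Σy)/n = 24242.75 − 22030.215 = 2212.535
b = Sxy/Sxx = 2212.535/58805.5 = 0.037625
a = ȳ − b·x̄ = 11.3675 − 0.037625·242.25 = 2.252934
Set a + b·x = 9.40: x = (9.40 − 2.252934) / 0.037625 = 189.957123

189.957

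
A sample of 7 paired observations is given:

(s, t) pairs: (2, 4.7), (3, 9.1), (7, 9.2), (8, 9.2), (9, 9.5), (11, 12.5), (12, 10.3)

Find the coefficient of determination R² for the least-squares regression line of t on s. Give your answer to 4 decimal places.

n = 7, Σx = 52, Σy = 64.5, Σxy = 521.3, Σx² = 472, Σy² = 626.77
Sxx = Σx² − (Σx)²/n = 472 − 386.285714 = 85.714286
Sxy = Σxy − (Σx)(Σy)/n = 521.3 − 479.142857 = 42.157143
Syy = Σy² − (Σy)²/n = 626.77 − 594.321429 = 32.448571
R² = Sxy²/(Sxx·Syy) = (42.157143)²/(85.714286·32.448571) = 0.638989

0.6390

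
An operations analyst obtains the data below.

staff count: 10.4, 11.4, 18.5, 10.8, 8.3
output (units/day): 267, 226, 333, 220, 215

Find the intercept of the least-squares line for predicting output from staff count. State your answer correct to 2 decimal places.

115.40

n = 5, Σx = 59.4, Σy = 1261, Σxy = 15674.2, Σx² = 765.9
Sxx = Σx² − (Σx)²/n = 765.9 − 705.672 = 60.228
Sxy = Σxy − (Σx)(Σy)/n = 15674.2 − 14980.68 = 693.52
b = Sxy/Sxx = 693.52/60.228 = 11.514910
a = ȳ − b·x̄ = 252.2 − 11.514910·11.88 = 115.402869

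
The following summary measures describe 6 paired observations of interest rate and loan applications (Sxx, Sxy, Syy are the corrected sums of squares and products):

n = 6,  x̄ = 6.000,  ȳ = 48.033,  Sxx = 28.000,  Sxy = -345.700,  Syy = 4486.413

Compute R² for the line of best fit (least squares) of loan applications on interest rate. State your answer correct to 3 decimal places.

R² = Sxy²/(Sxx·Syy) = (-345.7)²/(28·4486.413) = 0.951353

0.951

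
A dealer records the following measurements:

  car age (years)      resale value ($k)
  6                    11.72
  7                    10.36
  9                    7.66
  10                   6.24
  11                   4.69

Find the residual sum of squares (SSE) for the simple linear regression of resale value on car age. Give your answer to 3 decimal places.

0.021

n = 5, Σx = 43, Σy = 40.67, Σxy = 325.77, Σx² = 387, Σy² = 364.2973
Sxx = Σx² − (Σx)²/n = 387 − 369.8 = 17.2
Sxy = Σxy − (Σx)(Σy)/n = 325.77 − 349.762 = -23.992
Syy = Σy² − (Σy)²/n = 364.2973 − 330.80978 = 33.48752
b = Sxy/Sxx = -23.992/17.2 = -1.394884
SSE = Syy − b·Sxy = 33.48752 − (-1.394884)·(-23.992) = 0.021470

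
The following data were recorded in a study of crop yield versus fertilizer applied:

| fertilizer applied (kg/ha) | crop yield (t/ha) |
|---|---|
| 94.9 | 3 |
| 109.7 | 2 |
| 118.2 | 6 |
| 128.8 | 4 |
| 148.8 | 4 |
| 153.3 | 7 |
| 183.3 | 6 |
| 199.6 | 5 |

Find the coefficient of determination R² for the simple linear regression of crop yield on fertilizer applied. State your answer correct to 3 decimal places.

0.309

n = 8, Σx = 1136.6, Σy = 37, Σxy = 5494.6, Σx² = 170682.16, Σy² = 191
Sxx = Σx² − (Σx)²/n = 170682.16 − 161482.445 = 9199.715
Sxy = Σxy − (Σx)(Σy)/n = 5494.6 − 5256.775 = 237.825
Syy = Σy² − (Σy)²/n = 191 − 171.125 = 19.875
R² = Sxy²/(Sxx·Syy) = (237.825)²/(9199.715·19.875) = 0.309338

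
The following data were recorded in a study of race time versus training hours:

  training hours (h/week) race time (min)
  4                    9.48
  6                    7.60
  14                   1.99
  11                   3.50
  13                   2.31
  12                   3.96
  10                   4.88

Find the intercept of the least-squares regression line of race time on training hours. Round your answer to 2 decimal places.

n = 7, Σx = 70, Σy = 33.72, Σxy = 276.23, Σx² = 782
Sxx = Σx² − (Σx)²/n = 782 − 700 = 82
Sxy = Σxy − (Σx)(Σy)/n = 276.23 − 337.2 = -60.97
b = Sxy/Sxx = -60.97/82 = -0.743537
a = ȳ − b·x̄ = 4.817143 − (-0.743537)·10 = 12.252509

12.25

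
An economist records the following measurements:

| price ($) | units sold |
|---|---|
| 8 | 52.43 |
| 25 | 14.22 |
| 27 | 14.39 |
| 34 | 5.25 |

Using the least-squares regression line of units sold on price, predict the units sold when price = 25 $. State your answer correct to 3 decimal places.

18.754

n = 4, Σx = 94, Σy = 86.29, Σxy = 1341.97, Σx² = 2574
Sxx = Σx² − (Σx)²/n = 2574 − 2209 = 365
Sxy = Σxy − (Σx)(Σy)/n = 1341.97 − 2027.815 = -685.845
b = Sxy/Sxx = -685.845/365 = -1.879027
a = ȳ − b·x̄ = 21.5725 − (-1.879027)·23.5 = 65.729644
ŷ(25) = a + b·25 = 65.729644 + (-1.879027)·25 = 18.753959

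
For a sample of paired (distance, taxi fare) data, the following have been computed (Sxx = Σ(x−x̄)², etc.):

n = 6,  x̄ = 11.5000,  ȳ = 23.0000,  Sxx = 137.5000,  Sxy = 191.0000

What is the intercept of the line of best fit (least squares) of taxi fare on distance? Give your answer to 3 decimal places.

b = Sxy/Sxx = 191/137.5 = 1.389091
a = ȳ − b·x̄ = 23 − 1.389091·11.5 = 7.025455

7.025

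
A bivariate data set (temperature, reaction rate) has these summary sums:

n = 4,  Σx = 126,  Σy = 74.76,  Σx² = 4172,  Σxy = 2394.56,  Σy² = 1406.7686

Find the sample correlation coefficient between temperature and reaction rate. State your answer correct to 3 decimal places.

Sxx = Σx² − (Σx)²/n = 4172 − 3969 = 203
Sxy = Σxy − (Σx)(Σy)/n = 2394.56 − 2354.94 = 39.62
Syy = Σy² − (Σy)²/n = 1406.7686 − 1397.2644 = 9.5042
r = Sxy/√(Sxx·Syy) = 39.62/√(1929.3526) = 39.62/43.924396 = 0.902004

0.902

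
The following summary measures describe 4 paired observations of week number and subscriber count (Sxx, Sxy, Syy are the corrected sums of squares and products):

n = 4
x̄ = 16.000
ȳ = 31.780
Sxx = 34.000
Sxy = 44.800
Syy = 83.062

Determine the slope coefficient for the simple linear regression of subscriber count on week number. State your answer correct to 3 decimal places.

1.318

b = Sxy/Sxx = 44.8/34 = 1.317647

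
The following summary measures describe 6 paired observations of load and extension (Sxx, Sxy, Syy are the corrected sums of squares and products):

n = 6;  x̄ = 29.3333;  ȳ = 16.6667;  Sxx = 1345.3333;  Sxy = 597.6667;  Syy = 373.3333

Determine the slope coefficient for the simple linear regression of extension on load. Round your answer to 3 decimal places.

0.444

b = Sxy/Sxx = 597.6667/1345.3333 = 0.444252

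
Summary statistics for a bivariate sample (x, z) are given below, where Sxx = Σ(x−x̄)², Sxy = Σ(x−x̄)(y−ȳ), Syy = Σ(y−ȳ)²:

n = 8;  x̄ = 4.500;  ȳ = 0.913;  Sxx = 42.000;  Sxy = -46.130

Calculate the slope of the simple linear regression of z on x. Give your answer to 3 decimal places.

b = Sxy/Sxx = -46.13/42 = -1.098333

-1.098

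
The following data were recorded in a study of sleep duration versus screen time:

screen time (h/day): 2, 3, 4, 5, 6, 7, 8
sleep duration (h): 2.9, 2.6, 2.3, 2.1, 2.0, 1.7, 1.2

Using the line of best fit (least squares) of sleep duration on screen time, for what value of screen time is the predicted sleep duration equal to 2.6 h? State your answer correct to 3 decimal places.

3.111

n = 7, Σx = 35, Σy = 14.8, Σxy = 66.8, Σx² = 203
Sxx = Σx² − (Σx)²/n = 203 − 175 = 28
Sxy = Σxy − (Σx)(Σy)/n = 66.8 − 74 = -7.2
b = Sxy/Sxx = -7.2/28 = -0.257143
a = ȳ − b·x̄ = 2.114286 − (-0.257143)·5 = 3.4
Set a + b·x = 2.6: x = (2.6 − 3.4) / (-0.257143) = 3.111111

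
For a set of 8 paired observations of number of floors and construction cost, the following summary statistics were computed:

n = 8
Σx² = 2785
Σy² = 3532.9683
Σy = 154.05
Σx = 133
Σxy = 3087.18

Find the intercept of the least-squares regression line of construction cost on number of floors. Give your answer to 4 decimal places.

4.0153

Sxx = Σx² − (Σx)²/n = 2785 − 2211.125 = 573.875
Sxy = Σxy − (Σx)(Σy)/n = 3087.18 − 2561.08125 = 526.09875
b = Sxy/Sxx = 526.09875/573.875 = 0.916748
a = ȳ − b·x̄ = 19.25625 − 0.916748·16.625 = 4.015315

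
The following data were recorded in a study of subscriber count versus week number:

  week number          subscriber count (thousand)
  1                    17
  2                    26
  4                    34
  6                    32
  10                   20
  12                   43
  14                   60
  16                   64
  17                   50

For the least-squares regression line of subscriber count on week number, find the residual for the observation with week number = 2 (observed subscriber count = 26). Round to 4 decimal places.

n = 9, Σx = 82, Σy = 346, Σxy = 3827, Σx² = 1042
Sxx = Σx² − (Σx)²/n = 1042 − 747.111111 = 294.888889
Sxy = Σxy − (Σx)(Σy)/n = 3827 − 3152.444444 = 674.555556
b = Sxy/Sxx = 674.555556/294.888889 = 2.287491
a = ȳ − b·x̄ = 38.444444 − 2.287491·9.111111 = 17.602864
ŷ(2) = 17.602864 + 2.287491·2 = 22.177845
residual = y − ŷ = 26 − 22.177845 = 3.822155

3.8222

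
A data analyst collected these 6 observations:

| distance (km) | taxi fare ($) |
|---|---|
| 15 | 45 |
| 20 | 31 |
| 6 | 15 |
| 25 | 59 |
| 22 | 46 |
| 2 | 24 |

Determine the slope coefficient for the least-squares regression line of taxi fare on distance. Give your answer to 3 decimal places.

1.462

n = 6, Σx = 90, Σy = 220, Σxy = 3920, Σx² = 1774
Sxx = Σx² − (Σx)²/n = 1774 − 1350 = 424
Sxy = Σxy − (Σx)(Σy)/n = 3920 − 3300 = 620
b = Sxy/Sxx = 620/424 = 1.462264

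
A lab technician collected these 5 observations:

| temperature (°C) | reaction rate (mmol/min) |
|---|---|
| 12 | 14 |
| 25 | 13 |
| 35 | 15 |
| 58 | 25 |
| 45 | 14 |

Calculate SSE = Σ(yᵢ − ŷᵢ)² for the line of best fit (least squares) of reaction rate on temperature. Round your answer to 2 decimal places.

n = 5, Σx = 175, Σy = 81, Σxy = 3098, Σx² = 7383, Σy² = 1411
Sxx = Σx² − (Σx)²/n = 7383 − 6125 = 1258
Sxy = Σxy − (Σx)(Σy)/n = 3098 − 2835 = 263
Syy = Σy² − (Σy)²/n = 1411 − 1312.2 = 98.8
b = Sxy/Sxx = 263/1258 = 0.209062
SSE = Syy − b·Sxy = 98.8 − 0.209062·263 = 43.816693

43.82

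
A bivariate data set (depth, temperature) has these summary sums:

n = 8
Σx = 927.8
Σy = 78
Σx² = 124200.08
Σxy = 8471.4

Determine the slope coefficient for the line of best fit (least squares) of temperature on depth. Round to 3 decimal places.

-0.035

Sxx = Σx² − (Σx)²/n = 124200.08 − 107601.605 = 16598.475
Sxy = Σxy − (Σx)(Σy)/n = 8471.4 − 9046.05 = -574.65
b = Sxy/Sxx = -574.65/16598.475 = -0.034621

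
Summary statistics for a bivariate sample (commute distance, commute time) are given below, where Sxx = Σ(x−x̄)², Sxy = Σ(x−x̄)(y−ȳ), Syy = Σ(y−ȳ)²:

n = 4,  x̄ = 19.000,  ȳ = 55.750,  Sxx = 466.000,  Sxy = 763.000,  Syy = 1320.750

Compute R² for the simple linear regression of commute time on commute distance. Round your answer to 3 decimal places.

0.946

R² = Sxy²/(Sxx·Syy) = (763)²/(466·1320.75) = 0.945894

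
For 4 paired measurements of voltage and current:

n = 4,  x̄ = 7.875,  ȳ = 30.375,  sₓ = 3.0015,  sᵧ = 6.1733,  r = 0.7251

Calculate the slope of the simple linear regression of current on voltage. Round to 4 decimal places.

b = r · sᵧ/sₓ = 0.7251 · 6.1733/3.0015 = 1.491341

1.4913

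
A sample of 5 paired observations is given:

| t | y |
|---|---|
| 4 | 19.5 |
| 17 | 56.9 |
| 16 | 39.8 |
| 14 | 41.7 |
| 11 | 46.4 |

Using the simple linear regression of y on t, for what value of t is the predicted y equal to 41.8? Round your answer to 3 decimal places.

12.822

n = 5, Σx = 62, Σy = 204.3, Σxy = 2776.3, Σx² = 878
Sxx = Σx² − (Σx)²/n = 878 − 768.8 = 109.2
Sxy = Σxy − (Σx)(Σy)/n = 2776.3 − 2533.32 = 242.98
b = Sxy/Sxx = 242.98/109.2 = 2.225092
a = ȳ − b·x̄ = 40.86 − 2.225092·12.4 = 13.268864
Set a + b·x = 41.8: x = (41.8 − 13.268864) / 2.225092 = 12.822455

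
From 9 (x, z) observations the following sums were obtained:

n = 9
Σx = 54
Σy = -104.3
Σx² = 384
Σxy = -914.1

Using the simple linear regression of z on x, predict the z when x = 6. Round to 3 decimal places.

-11.589

Sxx = Σx² − (Σx)²/n = 384 − 324 = 60
Sxy = Σxy − (Σx)(Σy)/n = -914.1 − (-625.8) = -288.3
b = Sxy/Sxx = -288.3/60 = -4.805
a = ȳ − b·x̄ = -11.588889 − (-4.805)·6 = 17.241111
ŷ(6) = a + b·6 = 17.241111 + (-4.805)·6 = -11.588889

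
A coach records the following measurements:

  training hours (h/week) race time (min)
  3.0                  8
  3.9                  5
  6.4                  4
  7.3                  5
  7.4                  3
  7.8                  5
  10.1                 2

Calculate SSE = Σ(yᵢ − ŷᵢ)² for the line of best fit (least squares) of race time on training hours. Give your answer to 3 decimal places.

6.866

n = 7, Σx = 45.9, Σy = 32, Σxy = 187, Σx² = 336.07, Σy² = 168
Sxx = Σx² − (Σx)²/n = 336.07 − 300.972857 = 35.097143
Sxy = Σxy − (Σx)(Σy)/n = 187 − 209.828571 = -22.828571
Syy = Σy² − (Σy)²/n = 168 − 146.285714 = 21.714286
b = Sxy/Sxx = -22.828571/35.097143 = -0.650440
SSE = Syy − b·Sxy = 21.714286 − (-0.650440)·(-22.828571) = 6.865679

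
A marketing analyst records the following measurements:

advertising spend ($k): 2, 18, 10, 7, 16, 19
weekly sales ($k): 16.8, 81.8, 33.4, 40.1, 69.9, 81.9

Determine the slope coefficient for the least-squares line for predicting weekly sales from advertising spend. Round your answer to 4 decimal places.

n = 6, Σx = 72, Σy = 323.9, Σxy = 4795.2, Σx² = 1094
Sxx = Σx² − (Σx)²/n = 1094 − 864 = 230
Sxy = Σxy − (Σx)(Σy)/n = 4795.2 − 3886.8 = 908.4
b = Sxy/Sxx = 908.4/230 = 3.949565

3.9496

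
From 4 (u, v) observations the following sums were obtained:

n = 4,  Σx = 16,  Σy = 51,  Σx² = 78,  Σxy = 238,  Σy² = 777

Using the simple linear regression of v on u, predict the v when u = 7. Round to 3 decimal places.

Sxx = Σx² − (Σx)²/n = 78 − 64 = 14
Sxy = Σxy − (Σx)(Σy)/n = 238 − 204 = 34
b = Sxy/Sxx = 34/14 = 2.428571
a = ȳ − b·x̄ = 12.75 − 2.428571·4 = 3.035714
ŷ(7) = a + b·7 = 3.035714 + 2.428571·7 = 20.035714

20.036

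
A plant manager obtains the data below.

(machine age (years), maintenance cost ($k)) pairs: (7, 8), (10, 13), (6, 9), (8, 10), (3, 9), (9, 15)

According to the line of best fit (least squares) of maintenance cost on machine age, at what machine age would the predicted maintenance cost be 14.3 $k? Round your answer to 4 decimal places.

n = 6, Σx = 43, Σy = 64, Σxy = 482, Σx² = 339
Sxx = Σx² − (Σx)²/n = 339 − 308.166667 = 30.833333
Sxy = Σxy − (Σx)(Σy)/n = 482 − 458.666667 = 23.333333
b = Sxy/Sxx = 23.333333/30.833333 = 0.756757
a = ȳ − b·x̄ = 10.666667 − 0.756757·7.166667 = 5.243243
Set a + b·x = 14.3: x = (14.3 − 5.243243) / 0.756757 = 11.967857

11.9679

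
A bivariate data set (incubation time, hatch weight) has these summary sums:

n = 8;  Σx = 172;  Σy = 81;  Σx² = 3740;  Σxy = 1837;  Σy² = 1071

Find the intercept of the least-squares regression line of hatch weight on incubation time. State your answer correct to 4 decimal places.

Sxx = Σx² − (Σx)²/n = 3740 − 3698 = 42
Sxy = Σxy − (Σx)(Σy)/n = 1837 − 1741.5 = 95.5
b = Sxy/Sxx = 95.5/42 = 2.273810
a = ȳ − b·x̄ = 10.125 − 2.273810·21.5 = -38.761905

-38.7619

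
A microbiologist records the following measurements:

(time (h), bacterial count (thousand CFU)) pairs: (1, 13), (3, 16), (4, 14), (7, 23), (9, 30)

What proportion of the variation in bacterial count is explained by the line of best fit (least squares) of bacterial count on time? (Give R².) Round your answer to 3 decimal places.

n = 5, Σx = 24, Σy = 96, Σxy = 548, Σx² = 156, Σy² = 2050
Sxx = Σx² − (Σx)²/n = 156 − 115.2 = 40.8
Sxy = Σxy − (Σx)(Σy)/n = 548 − 460.8 = 87.2
Syy = Σy² − (Σy)²/n = 2050 − 1843.2 = 206.8
R² = Sxy²/(Sxx·Syy) = (87.2)²/(40.8·206.8) = 0.901202

0.901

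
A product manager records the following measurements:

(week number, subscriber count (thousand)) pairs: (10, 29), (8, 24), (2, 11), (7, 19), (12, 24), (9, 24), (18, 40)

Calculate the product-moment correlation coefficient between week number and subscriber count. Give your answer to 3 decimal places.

0.953

n = 7, Σx = 66, Σy = 171, Σxy = 1861, Σx² = 766, Σy² = 4651
Sxx = Σx² − (Σx)²/n = 766 − 622.285714 = 143.714286
Sxy = Σxy − (Σx)(Σy)/n = 1861 − 1612.285714 = 248.714286
Syy = Σy² − (Σy)²/n = 4651 − 4177.285714 = 473.714286
r = Sxy/√(Sxx·Syy) = 248.714286/√(68079.510204) = 248.714286/260.920506 = 0.953219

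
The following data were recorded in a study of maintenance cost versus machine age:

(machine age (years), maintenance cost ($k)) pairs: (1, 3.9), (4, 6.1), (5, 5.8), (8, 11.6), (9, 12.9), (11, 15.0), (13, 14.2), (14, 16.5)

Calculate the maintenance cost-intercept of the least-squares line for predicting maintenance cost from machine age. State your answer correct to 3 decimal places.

n = 8, Σx = 65, Σy = 86, Σxy = 846.8, Σx² = 673
Sxx = Σx² − (Σx)²/n = 673 − 528.125 = 144.875
Sxy = Σxy − (Σx)(Σy)/n = 846.8 − 698.75 = 148.05
b = Sxy/Sxx = 148.05/144.875 = 1.021915
a = ȳ − b·x̄ = 10.75 − 1.021915·8.125 = 2.446937

2.447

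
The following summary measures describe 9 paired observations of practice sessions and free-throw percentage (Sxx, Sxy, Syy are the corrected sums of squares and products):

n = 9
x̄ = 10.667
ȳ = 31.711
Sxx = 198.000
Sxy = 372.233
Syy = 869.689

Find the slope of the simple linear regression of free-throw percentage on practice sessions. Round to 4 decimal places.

1.8800

b = Sxy/Sxx = 372.233/198 = 1.879965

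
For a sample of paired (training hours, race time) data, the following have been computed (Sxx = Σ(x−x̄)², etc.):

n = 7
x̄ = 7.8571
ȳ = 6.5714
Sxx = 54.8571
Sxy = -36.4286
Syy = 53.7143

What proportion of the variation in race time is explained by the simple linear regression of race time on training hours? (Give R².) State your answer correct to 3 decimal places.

0.450

R² = Sxy²/(Sxx·Syy) = (-36.4286)²/(54.8571·53.7143) = 0.450362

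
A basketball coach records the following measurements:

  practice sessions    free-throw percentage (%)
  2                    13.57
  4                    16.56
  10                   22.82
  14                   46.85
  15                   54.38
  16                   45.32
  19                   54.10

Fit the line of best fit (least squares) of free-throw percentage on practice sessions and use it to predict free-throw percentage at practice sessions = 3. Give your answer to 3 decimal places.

n = 7, Σx = 80, Σy = 253.6, Σxy = 3546.2, Σx² = 1158
Sxx = Σx² − (Σx)²/n = 1158 − 914.285714 = 243.714286
Sxy = Σxy − (Σx)(Σy)/n = 3546.2 − 2898.285714 = 647.914286
b = Sxy/Sxx = 647.914286/243.714286 = 2.658499
a = ȳ − b·x̄ = 36.228571 − 2.658499·11.428571 = 5.845721
ŷ(3) = a + b·3 = 5.845721 + 2.658499·3 = 13.821219

13.821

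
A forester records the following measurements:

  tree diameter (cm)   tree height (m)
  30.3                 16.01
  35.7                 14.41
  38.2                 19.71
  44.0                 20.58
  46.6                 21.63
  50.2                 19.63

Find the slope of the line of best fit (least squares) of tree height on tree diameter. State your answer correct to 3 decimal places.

n = 6, Σx = 245, Σy = 111.97, Σxy = 4651.366, Σx² = 10279.42
Sxx = Σx² − (Σx)²/n = 10279.42 − 10004.166667 = 275.253333
Sxy = Σxy − (Σx)(Σy)/n = 4651.366 − 4572.108333 = 79.257667
b = Sxy/Sxx = 79.257667/275.253333 = 0.287944

0.288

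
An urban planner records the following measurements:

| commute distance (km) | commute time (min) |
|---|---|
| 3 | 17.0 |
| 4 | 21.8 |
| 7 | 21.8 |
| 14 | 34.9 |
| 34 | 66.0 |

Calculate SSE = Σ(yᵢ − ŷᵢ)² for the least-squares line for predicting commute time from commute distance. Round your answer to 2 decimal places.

11.48

n = 5, Σx = 62, Σy = 161.5, Σxy = 3023.4, Σx² = 1426, Σy² = 6813.49
Sxx = Σx² − (Σx)²/n = 1426 − 768.8 = 657.2
Sxy = Σxy − (Σx)(Σy)/n = 3023.4 − 2002.6 = 1020.8
Syy = Σy² − (Σy)²/n = 6813.49 − 5216.45 = 1597.04
b = Sxy/Sxx = 1020.8/657.2 = 1.553256
SSE = Syy − b·Sxy = 1597.04 − 1.553256·1020.8 = 11.476032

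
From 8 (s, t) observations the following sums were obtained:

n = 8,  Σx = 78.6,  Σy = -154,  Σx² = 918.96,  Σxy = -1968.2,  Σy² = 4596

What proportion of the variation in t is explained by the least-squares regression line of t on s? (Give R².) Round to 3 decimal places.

0.865

Sxx = Σx² − (Σx)²/n = 918.96 − 772.245 = 146.715
Sxy = Σxy − (Σx)(Σy)/n = -1968.2 − (-1513.05) = -455.15
Syy = Σy² − (Σy)²/n = 4596 − 2964.5 = 1631.5
R² = Sxy²/(Sxx·Syy) = (-455.15)²/(146.715·1631.5) = 0.865461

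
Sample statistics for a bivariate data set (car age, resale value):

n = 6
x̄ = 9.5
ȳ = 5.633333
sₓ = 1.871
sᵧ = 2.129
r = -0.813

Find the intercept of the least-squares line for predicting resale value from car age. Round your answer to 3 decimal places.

b = r · sᵧ/sₓ = -0.813 · 2.129/1.871 = -0.925108
a = ȳ − b·x̄ = 5.633333 − (-0.925108)·9.5 = 14.421859

14.422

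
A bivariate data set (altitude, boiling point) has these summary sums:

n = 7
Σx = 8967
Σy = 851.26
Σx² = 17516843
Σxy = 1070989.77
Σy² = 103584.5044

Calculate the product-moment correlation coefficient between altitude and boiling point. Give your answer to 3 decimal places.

-0.991

Sxx = Σx² − (Σx)²/n = 17516843 − 11486727 = 6030116
Sxy = Σxy − (Σx)(Σy)/n = 1070989.77 − 1090464.06 = -19474.29
Syy = Σy² − (Σy)²/n = 103584.5044 − 103520.512514 = 63.991886
r = Sxy/√(Sxx·Syy) = -19474.29/√(385878493.915886) = -19474.29/19643.790213 = -0.991371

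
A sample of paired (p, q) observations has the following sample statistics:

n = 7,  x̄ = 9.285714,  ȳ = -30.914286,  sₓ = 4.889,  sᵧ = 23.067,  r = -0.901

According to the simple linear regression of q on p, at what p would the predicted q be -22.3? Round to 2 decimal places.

b = r · sᵧ/sₓ = -0.901 · 23.067/4.889 = -4.251047
a = ȳ − b·x̄ = -30.914286 − (-4.251047)·9.285714 = 8.559717
Set a + b·x = -22.3: x = (-22.3 − 8.559717) / (-4.251047) = 7.259322

7.26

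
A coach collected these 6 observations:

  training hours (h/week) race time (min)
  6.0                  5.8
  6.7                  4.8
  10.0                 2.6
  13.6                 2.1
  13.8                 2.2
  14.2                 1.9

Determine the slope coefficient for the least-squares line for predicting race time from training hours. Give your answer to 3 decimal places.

n = 6, Σx = 64.3, Σy = 19.4, Σxy = 178.86, Σx² = 757.93
Sxx = Σx² − (Σx)²/n = 757.93 − 689.081667 = 68.848333
Sxy = Σxy − (Σx)(Σy)/n = 178.86 − 207.903333 = -29.043333
b = Sxy/Sxx = -29.043333/68.848333 = -0.421845

-0.422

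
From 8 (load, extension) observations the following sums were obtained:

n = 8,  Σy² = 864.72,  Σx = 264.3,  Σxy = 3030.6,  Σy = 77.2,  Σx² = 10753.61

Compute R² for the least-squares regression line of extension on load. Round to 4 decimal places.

Sxx = Σx² − (Σx)²/n = 10753.61 − 8731.81125 = 2021.79875
Sxy = Σxy − (Σx)(Σy)/n = 3030.6 − 2550.495 = 480.105
Syy = Σy² − (Σy)²/n = 864.72 − 744.98 = 119.74
R² = Sxy²/(Sxx·Syy) = (480.105)²/(2021.79875·119.74) = 0.952128

0.9521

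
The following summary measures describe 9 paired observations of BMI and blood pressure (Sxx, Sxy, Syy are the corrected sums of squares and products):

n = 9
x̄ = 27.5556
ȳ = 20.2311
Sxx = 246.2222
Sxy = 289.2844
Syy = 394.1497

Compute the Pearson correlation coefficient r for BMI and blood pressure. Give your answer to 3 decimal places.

0.929

r = Sxy/√(Sxx·Syy) = 289.2844/√(97048.406263) = 289.2844/311.525932 = 0.928605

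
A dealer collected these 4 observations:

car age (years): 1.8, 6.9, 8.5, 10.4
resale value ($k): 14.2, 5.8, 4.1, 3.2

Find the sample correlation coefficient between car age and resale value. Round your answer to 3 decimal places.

-0.981

n = 4, Σx = 27.6, Σy = 27.3, Σxy = 133.71, Σx² = 231.26, Σy² = 262.33
Sxx = Σx² − (Σx)²/n = 231.26 − 190.44 = 40.82
Sxy = Σxy − (Σx)(Σy)/n = 133.71 − 188.37 = -54.66
Syy = Σy² − (Σy)²/n = 262.33 − 186.3225 = 76.0075
r = Sxy/√(Sxx·Syy) = -54.66/√(3102.62615) = -54.66/55.701222 = -0.981307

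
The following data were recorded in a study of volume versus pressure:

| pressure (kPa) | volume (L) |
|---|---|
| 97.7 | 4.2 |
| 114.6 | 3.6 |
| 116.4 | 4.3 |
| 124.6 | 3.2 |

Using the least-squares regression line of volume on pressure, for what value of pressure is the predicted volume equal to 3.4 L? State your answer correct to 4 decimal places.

127.1752

n = 4, Σx = 453.3, Σy = 15.3, Σxy = 1722.14, Σx² = 51752.57
Sxx = Σx² − (Σx)²/n = 51752.57 − 51370.2225 = 382.3475
Sxy = Σxy − (Σx)(Σy)/n = 1722.14 − 1733.8725 = -11.7325
b = Sxy/Sxx = -11.7325/382.3475 = -0.030685
a = ȳ − b·x̄ = 3.825 − (-0.030685)·113.325 = 7.302427
Set a + b·x = 3.4: x = (3.4 − 7.302427) / (-0.030685) = 127.175218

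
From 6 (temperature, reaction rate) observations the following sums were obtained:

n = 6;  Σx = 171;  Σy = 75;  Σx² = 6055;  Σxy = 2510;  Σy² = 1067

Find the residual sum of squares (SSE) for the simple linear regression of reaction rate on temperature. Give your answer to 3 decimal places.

12.059

Sxx = Σx² − (Σx)²/n = 6055 − 4873.5 = 1181.5
Sxy = Σxy − (Σx)(Σy)/n = 2510 − 2137.5 = 372.5
Syy = Σy² − (Σy)²/n = 1067 − 937.5 = 129.5
b = Sxy/Sxx = 372.5/1181.5 = 0.315277
SSE = Syy − b·Sxy = 129.5 − 0.315277·372.5 = 12.059247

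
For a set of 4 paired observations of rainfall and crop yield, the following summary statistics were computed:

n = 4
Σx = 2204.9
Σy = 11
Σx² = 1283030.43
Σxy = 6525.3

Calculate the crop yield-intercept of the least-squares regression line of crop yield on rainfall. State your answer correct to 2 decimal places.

-1.01

Sxx = Σx² − (Σx)²/n = 1283030.43 − 1215396.0025 = 67634.4275
Sxy = Σxy − (Σx)(Σy)/n = 6525.3 − 6063.475 = 461.825
b = Sxy/Sxx = 461.825/67634.4275 = 0.006828
a = ȳ − b·x̄ = 2.75 − 0.006828·551.225 = -1.013904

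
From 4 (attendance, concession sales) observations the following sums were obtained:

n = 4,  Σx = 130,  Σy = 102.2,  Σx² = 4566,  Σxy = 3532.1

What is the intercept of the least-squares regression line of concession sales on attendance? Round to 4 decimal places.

5.4782

Sxx = Σx² − (Σx)²/n = 4566 − 4225 = 341
Sxy = Σxy − (Σx)(Σy)/n = 3532.1 − 3321.5 = 210.6
b = Sxy/Sxx = 210.6/341 = 0.617595
a = ȳ − b·x̄ = 25.55 − 0.617595·32.5 = 5.478152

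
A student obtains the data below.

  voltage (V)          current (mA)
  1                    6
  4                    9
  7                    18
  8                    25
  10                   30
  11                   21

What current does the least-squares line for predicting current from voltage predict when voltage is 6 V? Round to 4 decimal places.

16.3529

n = 6, Σx = 41, Σy = 109, Σxy = 899, Σx² = 351
Sxx = Σx² − (Σx)²/n = 351 − 280.166667 = 70.833333
Sxy = Σxy − (Σx)(Σy)/n = 899 − 744.833333 = 154.166667
b = Sxy/Sxx = 154.166667/70.833333 = 2.176471
a = ȳ − b·x̄ = 18.166667 − 2.176471·6.833333 = 3.294118
ŷ(6) = a + b·6 = 3.294118 + 2.176471·6 = 16.352941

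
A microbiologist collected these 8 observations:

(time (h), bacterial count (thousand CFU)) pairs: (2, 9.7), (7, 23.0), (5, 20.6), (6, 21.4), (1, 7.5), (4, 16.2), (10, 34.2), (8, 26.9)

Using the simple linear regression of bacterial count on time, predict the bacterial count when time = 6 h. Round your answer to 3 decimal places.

21.738

n = 8, Σx = 43, Σy = 159.5, Σxy = 1041.3, Σx² = 295
Sxx = Σx² − (Σx)²/n = 295 − 231.125 = 63.875
Sxy = Σxy − (Σx)(Σy)/n = 1041.3 − 857.3125 = 183.9875
b = Sxy/Sxx = 183.9875/63.875 = 2.880431
a = ȳ − b·x̄ = 19.9375 − 2.880431·5.375 = 4.455186
ŷ(6) = a + b·6 = 4.455186 + 2.880431·6 = 21.737769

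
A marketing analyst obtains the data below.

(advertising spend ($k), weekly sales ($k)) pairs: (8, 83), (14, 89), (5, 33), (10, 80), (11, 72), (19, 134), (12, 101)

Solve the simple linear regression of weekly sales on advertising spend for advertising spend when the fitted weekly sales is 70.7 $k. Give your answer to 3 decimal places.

n = 7, Σx = 79, Σy = 592, Σxy = 7425, Σx² = 1011
Sxx = Σx² − (Σx)²/n = 1011 − 891.571429 = 119.428571
Sxy = Σxy − (Σx)(Σy)/n = 7425 − 6681.142857 = 743.857143
b = Sxy/Sxx = 743.857143/119.428571 = 6.228469
a = ȳ − b·x̄ = 84.571429 − 6.228469·11.285714 = 14.278708
Set a + b·x = 70.7: x = (70.7 − 14.278708) / 6.228469 = 9.058613

9.059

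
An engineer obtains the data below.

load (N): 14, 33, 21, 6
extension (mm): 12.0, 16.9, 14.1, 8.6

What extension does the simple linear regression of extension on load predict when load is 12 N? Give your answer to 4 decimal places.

n = 4, Σx = 74, Σy = 51.6, Σxy = 1073.4, Σx² = 1762
Sxx = Σx² − (Σx)²/n = 1762 − 1369 = 393
Sxy = Σxy − (Σx)(Σy)/n = 1073.4 − 954.6 = 118.8
b = Sxy/Sxx = 118.8/393 = 0.302290
a = ȳ − b·x̄ = 12.9 − 0.302290·18.5 = 7.307634
ŷ(12) = a + b·12 = 7.307634 + 0.302290·12 = 10.935115

10.9351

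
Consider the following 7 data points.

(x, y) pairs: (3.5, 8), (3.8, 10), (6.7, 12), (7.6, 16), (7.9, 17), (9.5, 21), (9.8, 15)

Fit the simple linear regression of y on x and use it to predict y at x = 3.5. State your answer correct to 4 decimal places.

n = 7, Σx = 48.8, Σy = 99, Σxy = 748.8, Σx² = 378.04
Sxx = Σx² − (Σx)²/n = 378.04 − 340.205714 = 37.834286
Sxy = Σxy − (Σx)(Σy)/n = 748.8 − 690.171429 = 58.628571
b = Sxy/Sxx = 58.628571/37.834286 = 1.549615
a = ȳ − b·x̄ = 14.142857 − 1.549615·6.971429 = 3.339828
ŷ(3.5) = a + b·3.5 = 3.339828 + 1.549615·3.5 = 8.763480

8.7635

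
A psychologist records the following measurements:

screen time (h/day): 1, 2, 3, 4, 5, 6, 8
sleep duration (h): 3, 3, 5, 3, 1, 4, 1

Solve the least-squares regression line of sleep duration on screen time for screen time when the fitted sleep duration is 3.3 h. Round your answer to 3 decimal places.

n = 7, Σx = 29, Σy = 20, Σxy = 73, Σx² = 155
Sxx = Σx² − (Σx)²/n = 155 − 120.142857 = 34.857143
Sxy = Σxy − (Σx)(Σy)/n = 73 − 82.857143 = -9.857143
b = Sxy/Sxx = -9.857143/34.857143 = -0.282787
a = ȳ − b·x̄ = 2.857143 − (-0.282787)·4.142857 = 4.028689
Set a + b·x = 3.3: x = (3.3 − 4.028689) / (-0.282787) = 2.576812

2.577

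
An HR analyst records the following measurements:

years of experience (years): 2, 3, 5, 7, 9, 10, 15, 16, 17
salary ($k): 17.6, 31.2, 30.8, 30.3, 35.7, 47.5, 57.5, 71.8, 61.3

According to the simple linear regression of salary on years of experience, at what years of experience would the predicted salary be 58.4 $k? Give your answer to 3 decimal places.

14.579

n = 9, Σx = 84, Σy = 383.7, Σxy = 4344.6, Σx² = 1038
Sxx = Σx² − (Σx)²/n = 1038 − 784 = 254
Sxy = Σxy − (Σx)(Σy)/n = 4344.6 − 3581.2 = 763.4
b = Sxy/Sxx = 763.4/254 = 3.005512
a = ȳ − b·x̄ = 42.633333 − 3.005512·9.333333 = 14.581890
Set a + b·x = 58.4: x = (58.4 − 14.581890) / 3.005512 = 14.579251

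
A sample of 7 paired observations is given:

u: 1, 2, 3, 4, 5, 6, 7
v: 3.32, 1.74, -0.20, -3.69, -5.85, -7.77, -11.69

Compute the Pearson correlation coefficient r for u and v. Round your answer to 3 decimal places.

n = 7, Σx = 28, Σy = -24.14, Σxy = -166.26, Σx² = 140, Σy² = 258.9576
Sxx = Σx² − (Σx)²/n = 140 − 112 = 28
Sxy = Σxy − (Σx)(Σy)/n = -166.26 − (-96.56) = -69.7
Syy = Σy² − (Σy)²/n = 258.9576 − 83.248514 = 175.709086
r = Sxy/√(Sxx·Syy) = -69.7/√(4919.8544) = -69.7/70.141674 = -0.993703

-0.994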